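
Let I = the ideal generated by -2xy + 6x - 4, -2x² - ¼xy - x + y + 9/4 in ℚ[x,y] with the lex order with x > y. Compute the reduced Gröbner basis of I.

G = {x + ¼y² - 1/16y - 19/16, y³ - 13/4y² - 4y + 25/4}

f_1 = -2xy + 6x - 4, LT = xy.
f_2 = -2x² - ¼xy - x + y + 9/4, LT = x².

S(f_1,f_2): lcm = x²y. S = -3x² - ⅛xy² - ½xy + 2x + ½y² + 9/8y.
  leading term x²: subtract (3/2)·f_2 from -3x² - ⅛xy² - ½xy + 2x + ½y² + 9/8y → -⅛xy² - ⅛xy + 7/2x + ½y² - ⅜y - 27/8
  leading term xy²: subtract (1/16y)·f_1 from -⅛xy² - ⅛xy + 7/2x + ½y² - ⅜y - 27/8 → -½xy + 7/2x + ½y² - ⅛y - 27/8
  leading term xy: subtract (¼)·f_1 from -½xy + 7/2x + ½y² - ⅛y - 27/8 → 2x + ½y² - ⅛y - 19/8
  leading term x: no divisor's leading term divides it; move 2x to the remainder.
  leading term y²: no divisor's leading term divides it; move ½y² to the remainder.
  leading term y: no divisor's leading term divides it; move -⅛y to the remainder.
  leading term 1: no divisor's leading term divides it; move -19/8 to the remainder.
  remainder 2x + ½y² - ⅛y - 19/8 ≠ 0; add g_3 = 2x + ½y² - ⅛y - 19/8 to the basis.

S(f_1,g_3): lcm = xy. S = -3x - ¼y³ + 1/16y² + 19/16y + 2.
  leading term x: subtract (-3/2)·g_3 from -3x - ¼y³ + 1/16y² + 19/16y + 2 → -¼y³ + 13/16y² + y - 25/16
  leading term y³: no divisor's leading term divides it; move -¼y³ to the remainder.
  leading term y²: no divisor's leading term divides it; move 13/16y² to the remainder.
  leading term y: no divisor's leading term divides it; move y to the remainder.
  leading term 1: no divisor's leading term divides it; move -25/16 to the remainder.
  remainder -¼y³ + 13/16y² + y - 25/16 ≠ 0; add g_4 = -¼y³ + 13/16y² + y - 25/16 to the basis.

The other S-polynomials (S(f_2,g_3), S(f_1,g_4), S(f_2,g_4), S(g_3,g_4)) all reduce to 0 modulo the current basis, so we have a Gröbner basis.
Inter-reduce: drop elements whose leading term is divisible by another's, tail-reduce, and make monic.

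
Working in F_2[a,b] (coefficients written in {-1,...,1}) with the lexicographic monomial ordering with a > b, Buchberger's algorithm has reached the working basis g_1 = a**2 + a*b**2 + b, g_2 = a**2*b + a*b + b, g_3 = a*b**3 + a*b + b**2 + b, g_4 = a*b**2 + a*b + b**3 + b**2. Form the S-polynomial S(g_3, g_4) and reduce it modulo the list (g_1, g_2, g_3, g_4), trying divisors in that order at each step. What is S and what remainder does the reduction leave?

S(g_3, g_4) = a*b**2 + a*b + b**4 + b**3 + b**2 + b; remainder on division = b**4 + b.

lcm(LM(g_3), LM(g_4)) = a*b**3.
S = (lcm/LT(g_3))·g_3 − (lcm/LT(g_4))·g_4 = a*b**2 + a*b + b**4 + b**3 + b**2 + b.
Reduce S modulo (g_1, g_2, g_3, g_4) in that order:
  leading term a*b**2: subtract (1)·g_4 from a*b**2 + a*b + b**4 + b**3 + b**2 + b → b**4 + b
  leading term b**4: no divisor's leading term divides it; move b**4 to the remainder.
  leading term b: no divisor's leading term divides it; move b to the remainder.
The remainder b**4 + b is nonzero, so it would be added as the next basis element.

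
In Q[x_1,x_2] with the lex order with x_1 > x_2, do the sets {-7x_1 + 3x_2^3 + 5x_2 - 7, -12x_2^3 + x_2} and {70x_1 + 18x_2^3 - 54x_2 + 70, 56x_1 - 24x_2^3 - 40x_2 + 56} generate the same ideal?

Yes, the ideals are equal.

For a fixed monomial order, each ideal has a unique reduced Gröbner basis; comparing bases decides equality.
Buchberger on the first generating set:
f_1 = -7x_1 + 3x_2^3 + 5x_2 - 7, LT = x_1.
f_2 = -12x_2^3 + x_2, LT = x_2^3.

S(f_1,f_2): leading monomials are coprime, so the S-polynomial reduces to 0 (Buchberger's first criterion).
Every S-polynomial of the final basis reduces to 0, so we have a Gröbner basis.
Inter-reduce: drop elements whose leading term is divisible by another's, tail-reduce, and make monic.
Reduced Gröbner basis: {x_1 - 3/4x_2 + 1, x_2^3 - 1/12x_2}.

Buchberger on the second generating set:
h_1 = 70x_1 + 18x_2^3 - 54x_2 + 70, LT = x_1.
h_2 = 56x_1 - 24x_2^3 - 40x_2 + 56, LT = x_1.

S(h_1,h_2): lcm = x_1. S = 24/35x_2^3 - 2/35x_2.
  leading term x_2^3: no divisor's leading term divides it; move 24/35x_2^3 to the remainder.
  leading term x_2: no divisor's leading term divides it; move -2/35x_2 to the remainder.
  remainder 24/35x_2^3 - 2/35x_2 ≠ 0; add k_3 = 24/35x_2^3 - 2/35x_2 to the basis.

S(h_1,k_3): leading monomials are coprime, so the S-polynomial reduces to 0 (Buchberger's first criterion).
S(h_2,k_3): leading monomials are coprime, so the S-polynomial reduces to 0 (Buchberger's first criterion).
Every S-polynomial of the final basis reduces to 0, so we have a Gröbner basis.
Inter-reduce: drop elements whose leading term is divisible by another's, tail-reduce, and make monic.
Reduced Gröbner basis: {x_1 - 3/4x_2 + 1, x_2^3 - 1/12x_2}.

These coincide, so the ideals are equal.
The choice of monomial ordering does not affect the verdict — as long as both bases are computed under the same ordering, their equality decides ideal equality.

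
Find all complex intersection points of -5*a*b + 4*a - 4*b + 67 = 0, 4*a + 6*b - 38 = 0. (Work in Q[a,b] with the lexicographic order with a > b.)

{(5, 3), (5/2, 14/3)}

Compute a lex Gröbner basis by Buchberger's algorithm.
f_1 = -5*a*b + 4*a - 4*b + 67, LT = a*b.
f_2 = 4*a + 6*b - 38, LT = a.

S(f_1,f_2): lcm = a*b. S = -4/5*a - 3/2*b**2 + 103/10*b - 67/5.
  leading term a: subtract (-1/5)·f_2 from -4/5*a - 3/2*b**2 + 103/10*b - 67/5 → -3/2*b**2 + 23/2*b - 21
  leading term b**2: no divisor's leading term divides it; move -3/2*b**2 to the remainder.
  leading term b: no divisor's leading term divides it; move 23/2*b to the remainder.
  leading term 1: no divisor's leading term divides it; move -21 to the remainder.
  remainder -3/2*b**2 + 23/2*b - 21 ≠ 0; add h_3 = -3/2*b**2 + 23/2*b - 21 to the basis.

S(f_1,h_3): lcm = a*b**2. S = 103/15*a*b - 14*a + 4/5*b**2 - 67/5*b.
  leading term a*b: subtract (-103/75)·f_1 from 103/15*a*b - 14*a + 4/5*b**2 - 67/5*b → -638/75*a + 4/5*b**2 - 1417/75*b + 6901/75
  leading term a: subtract (-319/150)·f_2 from -638/75*a + 4/5*b**2 - 1417/75*b + 6901/75 → 4/5*b**2 - 92/15*b + 56/5
  leading term b**2: subtract (-8/15)·h_3 from 4/5*b**2 - 92/15*b + 56/5 → 0
  remainder 0.

S(f_2,h_3): leading monomials are coprime, so the S-polynomial reduces to 0 (Buchberger's first criterion).
Every S-polynomial of the final basis reduces to 0, so we have a Gröbner basis.
Inter-reduce: drop elements whose leading term is divisible by another's, tail-reduce, and make monic.
Reduced Gröbner basis: {a + 3/2*b - 19/2, b**2 - 23/3*b + 14}.

From the last basis element, b**2 - 23/3*b + 14 = 0, so b takes values in {3, 14/3}. Each choice, substituted upward through the basis, yields the corresponding point(s) of the solution set.
  b = 3: the earlier basis element becomes a - 5 = 0, giving a = 5 — point (5, 3).
  b = 14/3: the earlier basis element becomes a - 5/2 = 0, giving a = 5/2 — point (5/2, 14/3).
Check: every point annihilates each of the original generators.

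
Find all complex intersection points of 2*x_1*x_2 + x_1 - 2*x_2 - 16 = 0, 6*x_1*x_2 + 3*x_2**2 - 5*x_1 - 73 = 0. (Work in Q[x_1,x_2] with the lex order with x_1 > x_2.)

Compute a lex Gröbner basis by Buchberger's algorithm.
f_1 = 2*x_1*x_2 + x_1 - 2*x_2 - 16, LT = x_1*x_2.
f_2 = 6*x_1*x_2 - 5*x_1 + 3*x_2**2 - 73, LT = x_1*x_2.

S(f_1,f_2): lcm = x_1*x_2. S = 4/3*x_1 - 1/2*x_2**2 - x_2 + 25/6.
  leading term x_1: no divisor's leading term divides it; move 4/3*x_1 to the remainder.
  leading term x_2**2: no divisor's leading term divides it; move -1/2*x_2**2 to the remainder.
  leading term x_2: no divisor's leading term divides it; move -x_2 to the remainder.
  leading term 1: no divisor's leading term divides it; move 25/6 to the remainder.
  remainder 4/3*x_1 - 1/2*x_2**2 - x_2 + 25/6 ≠ 0; add h_3 = 4/3*x_1 - 1/2*x_2**2 - x_2 + 25/6 to the basis.

S(f_1,h_3): lcm = x_1*x_2. S = 1/2*x_1 + 3/8*x_2**3 + 3/4*x_2**2 - 33/8*x_2 - 8.
  leading term x_1: subtract (3/8)·h_3 from 1/2*x_1 + 3/8*x_2**3 + 3/4*x_2**2 - 33/8*x_2 - 8 → 3/8*x_2**3 + 15/16*x_2**2 - 15/4*x_2 - 153/16
  leading term x_2**3: no divisor's leading term divides it; move 3/8*x_2**3 to the remainder.
  leading term x_2**2: no divisor's leading term divides it; move 15/16*x_2**2 to the remainder.
  leading term x_2: no divisor's leading term divides it; move -15/4*x_2 to the remainder.
  leading term 1: no divisor's leading term divides it; move -153/16 to the remainder.
  remainder 3/8*x_2**3 + 15/16*x_2**2 - 15/4*x_2 - 153/16 ≠ 0; add h_4 = 3/8*x_2**3 + 15/16*x_2**2 - 15/4*x_2 - 153/16 to the basis.

The other S-polynomials (S(f_2,h_3), S(f_1,h_4), S(f_2,h_4), S(h_3,h_4)) all reduce to 0 modulo the current basis, so we have a Gröbner basis.
Inter-reduce: drop elements whose leading term is divisible by another's, tail-reduce, and make monic.
Reduced Gröbner basis: {x_1 - 3/8*x_2**2 - 3/4*x_2 + 25/8, x_2**3 + 5/2*x_2**2 - 10*x_2 - 51/2}.

Since the basis is lex-ordered, x_2**3 + 5/2*x_2**2 - 10*x_2 - 51/2 is univariate in x_2. Its roots are {-3, 1/4 - sqrt(137)/4, 1/4 + sqrt(137)/4}. Back-substituting each root into the other basis elements fixes the other coordinates.
  x_2 = -3: the earlier basis element becomes x_1 + 2 = 0, giving x_1 = -2 — point (-2, -3).
  x_2 = 1/4 - sqrt(137)/4: the earlier basis element becomes x_1 - 19/64 + 15*sqrt(137)/64 = 0, giving x_1 = 19/64 - 15*sqrt(137)/64 — point (19/64 - 15*sqrt(137)/64, 1/4 - sqrt(137)/4).
  x_2 = 1/4 + sqrt(137)/4: the earlier basis element becomes x_1 - 15*sqrt(137)/64 - 19/64 = 0, giving x_1 = 19/64 + 15*sqrt(137)/64 — point (19/64 + 15*sqrt(137)/64, 1/4 + sqrt(137)/4).

{(-2, -3), (19/64 - 15*sqrt(137)/64, 1/4 - sqrt(137)/4), (19/64 + 15*sqrt(137)/64, 1/4 + sqrt(137)/4)}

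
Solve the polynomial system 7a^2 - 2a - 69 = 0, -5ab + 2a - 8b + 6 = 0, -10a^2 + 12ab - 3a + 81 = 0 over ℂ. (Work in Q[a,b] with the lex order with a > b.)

Compute a lex Gröbner basis by Buchberger's algorithm.
f_1 = 7a^2 - 2a - 69, LT = a^2.
f_2 = -5ab + 2a - 8b + 6, LT = ab.
f_3 = -10a^2 + 12ab - 3a + 81, LT = a^2.

S(f_1,f_2): lcm = a^2b. S = 2/5a^2 - 66/35ab + 6/5a - 69/7b.
  reduce S modulo (f_1, f_2, f_3):
  remainder 14/25a - 171/25b + 42/25 ≠ 0; add h_4 = 14/25a - 171/25b + 42/25 to the basis.

S(f_1,f_3): lcm = a^2. S = 6/5ab - 41/70a - 123/70.
  reduce S modulo (f_1, f_2, f_3, h_4):
  remainder -3147/980b ≠ 0; add h_5 = -3147/980b to the basis.

The other S-polynomials (S(f_2,f_3), S(f_1,h_4), S(f_2,h_4), S(f_3,h_4), S(f_1,h_5), S(f_2,h_5), S(f_3,h_5), S(h_4,h_5)) all reduce to 0 modulo the current basis, so we have a Gröbner basis.
Inter-reduce: drop elements whose leading term is divisible by another's, tail-reduce, and make monic.
Reduced Gröbner basis: {a + 3, b}.

From the last basis element, b = 0, so b takes values in {0}. Each choice, substituted upward through the basis, yields the corresponding point(s) of the solution set.
  b = 0: the earlier basis element becomes a + 3 = 0, giving a = -3 — point (-3, 0).

{(-3, 0)}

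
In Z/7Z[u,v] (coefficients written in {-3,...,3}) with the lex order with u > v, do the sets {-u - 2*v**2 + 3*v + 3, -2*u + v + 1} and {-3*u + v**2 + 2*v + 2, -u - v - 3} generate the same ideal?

No, the ideals differ.

Two ideals are equal iff their reduced Gröbner bases coincide (the reduced basis is unique for a fixed ordering).
Buchberger on the first generating set:
f_1 = -u - 2*v**2 + 3*v + 3, LT = u.
f_2 = -2*u + v + 1, LT = u.

S(f_1,f_2): lcm = u. S = 2*v**2 + v + 1.
  reduce S modulo (f_1, f_2):
  remainder 2*v**2 + v + 1 ≠ 0; add g_3 = 2*v**2 + v + 1 to the basis.

The other S-polynomials (S(f_1,g_3), S(f_2,g_3)) all reduce to 0 modulo the current basis, so we have a Gröbner basis.
Inter-reduce: drop elements whose leading term is divisible by another's, tail-reduce, and make monic.
Reduced Gröbner basis: {u + 3*v + 3, v**2 - 3*v - 3}.

Buchberger on the second generating set:
h_1 = -3*u + v**2 + 2*v + 2, LT = u.
h_2 = -u - v - 3, LT = u.

S(h_1,h_2): lcm = u. S = 2*v**2 + 3*v + 1.
  reduce S modulo (h_1, h_2):
  remainder 2*v**2 + 3*v + 1 ≠ 0; add k_3 = 2*v**2 + 3*v + 1 to the basis.

The other S-polynomials (S(h_1,k_3), S(h_2,k_3)) all reduce to 0 modulo the current basis, so we have a Gröbner basis.
Inter-reduce: drop elements whose leading term is divisible by another's, tail-reduce, and make monic.
Reduced Gröbner basis: {u + v + 3, v**2 - 2*v - 3}.

These differ, so the ideals are not equal.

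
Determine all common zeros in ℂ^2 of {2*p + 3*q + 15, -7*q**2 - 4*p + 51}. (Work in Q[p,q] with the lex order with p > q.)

Compute a lex Gröbner basis by Buchberger's algorithm.
f_1 = 2*p + 3*q + 15, LT = p.
f_2 = -4*p - 7*q**2 + 51, LT = p.

S(f_1,f_2): lcm = p. S = -7/4*q**2 + 3/2*q + 81/4.
  leading term q**2: no divisor's leading term divides it; move -7/4*q**2 to the remainder.
  leading term q: no divisor's leading term divides it; move 3/2*q to the remainder.
  leading term 1: no divisor's leading term divides it; move 81/4 to the remainder.
  remainder -7/4*q**2 + 3/2*q + 81/4 ≠ 0; add h_3 = -7/4*q**2 + 3/2*q + 81/4 to the basis.

The other S-polynomials (S(f_1,h_3), S(f_2,h_3)) all reduce to 0 modulo the current basis, so we have a Gröbner basis.
Inter-reduce: drop elements whose leading term is divisible by another's, tail-reduce, and make monic.
Reduced Gröbner basis: {p + 3/2*q + 15/2, q**2 - 6/7*q - 81/7}.

A lex Gröbner basis eliminates variables successively. Here q**2 - 6/7*q - 81/7 depends only on q, with roots {-3, 27/7}; lifting each root through the earlier basis elements recovers the full solutions.
  q = -3: the earlier basis element becomes p + 3 = 0, giving p = -3 — point (-3, -3).
  q = 27/7: the earlier basis element becomes p + 93/7 = 0, giving p = -93/7 — point (-93/7, 27/7).
A lex Gröbner basis triangularizes the system, enabling back-substitution.

{(-3, -3), (-93/7, 27/7)}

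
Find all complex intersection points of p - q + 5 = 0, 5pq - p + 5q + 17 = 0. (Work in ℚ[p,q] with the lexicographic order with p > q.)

Compute a lex Gröbner basis by Buchberger's algorithm.
f_1 = p - q + 5, LT = p.
f_2 = 5pq - p + 5q + 17, LT = pq.

S(f_1,f_2): lcm = pq. S = ⅕p - q² + 4q - 17/5.
  leading term p: subtract (⅕)·f_1 from ⅕p - q² + 4q - 17/5 → -q² + 21/5q - 22/5
  leading term q²: no divisor's leading term divides it; move -q² to the remainder.
  leading term q: no divisor's leading term divides it; move 21/5q to the remainder.
  leading term 1: no divisor's leading term divides it; move -22/5 to the remainder.
  remainder -q² + 21/5q - 22/5 ≠ 0; add h_3 = -q² + 21/5q - 22/5 to the basis.

The other S-polynomials (S(f_1,h_3), S(f_2,h_3)) all reduce to 0 modulo the current basis, so we have a Gröbner basis.
Inter-reduce: drop elements whose leading term is divisible by another's, tail-reduce, and make monic.
Reduced Gröbner basis: {p - q + 5, q² - 21/5q + 22/5}.

Since the basis is lex-ordered, q² - 21/5q + 22/5 is univariate in q. Its roots are {2, 11/5}. Back-substituting each root into the other basis elements fixes the other coordinates.
  q = 2: the earlier basis element becomes p + 3 = 0, giving p = -3 — point (-3, 2).
  q = 11/5: the earlier basis element becomes p + 14/5 = 0, giving p = -14/5 — point (-14/5, 11/5).
Each listed point satisfies every original equation (direct substitution).

{(-3, 2), (-14/5, 11/5)}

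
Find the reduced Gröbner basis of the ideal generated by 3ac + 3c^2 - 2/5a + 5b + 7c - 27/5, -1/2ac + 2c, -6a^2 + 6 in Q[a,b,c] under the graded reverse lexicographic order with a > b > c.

G = {b^2 - 54/25b + 29/25, a - 25/2b + 27/2, c}

This is the nonlinear analogue of row-reducing a linear system.

f_1 = 3ac + 3c^2 - 2/5a + 5b + 7c - 27/5, LT = ac.
f_2 = -1/2ac + 2c, LT = ac.
f_3 = -6a^2 + 6, LT = a^2.

S(f_1,f_2): lcm = ac. S = c^2 - 2/15a + 5/3b + 19/3c - 9/5.
  leading term c^2: no divisor's leading term divides it; move c^2 to the remainder.
  leading term a: no divisor's leading term divides it; move -2/15a to the remainder.
  leading term b: no divisor's leading term divides it; move 5/3b to the remainder.
  leading term c: no divisor's leading term divides it; move 19/3c to the remainder.
  leading term 1: no divisor's leading term divides it; move -9/5 to the remainder.
  remainder c^2 - 2/15a + 5/3b + 19/3c - 9/5 ≠ 0; add g_4 = c^2 - 2/15a + 5/3b + 19/3c - 9/5 to the basis.

S(f_1,f_3): lcm = a^2c. S = ac^2 - 2/15a^2 + 5/3ab + 7/3ac - 9/5a + c.
  leading term ac^2: subtract (1/3c)·f_1 from ac^2 - 2/15a^2 + 5/3ab + 7/3ac - 9/5a + c → -c^3 - 2/15a^2 + 5/3ab + 37/15ac - 5/3bc - 7/3c^2 - 9/5a + 14/5c
  leading term c^3: subtract (-c)·g_4 from -c^3 - 2/15a^2 + 5/3ab + 37/15ac - 5/3bc - 7/3c^2 - 9/5a + 14/5c → -2/15a^2 + 5/3ab + 7/3ac + 4c^2 - 9/5a + c
  leading term a^2: subtract (1/45)·f_3 from -2/15a^2 + 5/3ab + 7/3ac + 4c^2 - 9/5a + c → 5/3ab + 7/3ac + 4c^2 - 9/5a + c - 2/15
  leading term ab: no divisor's leading term divides it; move 5/3ab to the remainder.
  leading term ac: subtract (7/9)·f_1 from 7/3ac + 4c^2 - 9/5a + c - 2/15 → 5/3c^2 - 67/45a - 35/9b - 40/9c + 61/15
  leading term c^2: subtract (5/3)·g_4 from 5/3c^2 - 67/45a - 35/9b - 40/9c + 61/15 → -19/15a - 20/3b - 15c + 106/15
  leading term a: no divisor's leading term divides it; move -19/15a to the remainder.
  leading term b: no divisor's leading term divides it; move -20/3b to the remainder.
  leading term c: no divisor's leading term divides it; move -15c to the remainder.
  leading term 1: no divisor's leading term divides it; move 106/15 to the remainder.
  remainder 5/3ab - 19/15a - 20/3b - 15c + 106/15 ≠ 0; add g_5 = 5/3ab - 19/15a - 20/3b - 15c + 106/15 to the basis.

S(f_2,f_3): lcm = a^2c. S = -4ac + c.
  leading term ac: subtract (-4/3)·f_1 from -4ac + c → 4c^2 - 8/15a + 20/3b + 31/3c - 36/5
  leading term c^2: subtract (4)·g_4 from 4c^2 - 8/15a + 20/3b + 31/3c - 36/5 → -15c
  leading term c: no divisor's leading term divides it; move -15c to the remainder.
  remainder -15c ≠ 0; add g_6 = -15c to the basis.

S(f_1,g_5): lcm = abc. S = bc^2 - 2/15ab + 5/3b^2 + 19/25ac + 19/3bc + 9c^2 - 9/5b - 106/25c.
  leading term bc^2: subtract (b)·g_4 from bc^2 - 2/15ab + 5/3b^2 + 19/25ac + 19/3bc + 9c^2 - 9/5b - 106/25c → 19/25ac + 9c^2 - 106/25c
  leading term ac: subtract (19/75)·f_1 from 19/25ac + 9c^2 - 106/25c → 206/25c^2 + 38/375a - 19/15b - 451/75c + 171/125
  leading term c^2: subtract (206/25)·g_4 from 206/25c^2 + 38/375a - 19/15b - 451/75c + 171/125 → 6/5a - 15b - 291/5c + 81/5
  leading term a: no divisor's leading term divides it; move 6/5a to the remainder.
  leading term b: no divisor's leading term divides it; move -15b to the remainder.
  leading term c: subtract (97/25)·g_6 from -291/5c + 81/5 → 81/5
  leading term 1: no divisor's leading term divides it; move 81/5 to the remainder.
  remainder 6/5a - 15b + 81/5 ≠ 0; add g_7 = 6/5a - 15b + 81/5 to the basis.

S(g_5,g_7): lcm = ab. S = 25/2b^2 - 19/25a - 35/2b - 9c + 106/25.
  leading term b^2: no divisor's leading term divides it; move 25/2b^2 to the remainder.
  leading term a: subtract (-19/30)·g_7 from -19/25a - 35/2b - 9c + 106/25 → -27b - 9c + 29/2
  leading term b: no divisor's leading term divides it; move -27b to the remainder.
  leading term c: subtract (3/5)·g_6 from -9c + 29/2 → 29/2
  leading term 1: no divisor's leading term divides it; move 29/2 to the remainder.
  remainder 25/2b^2 - 27b + 29/2 ≠ 0; add g_8 = 25/2b^2 - 27b + 29/2 to the basis.

The other S-polynomials (S(f_1,g_4), S(f_2,g_4), S(f_3,g_4), S(f_2,g_5), S(f_3,g_5), S(g_4,g_5), S(f_1,g_6), S(f_2,g_6), S(f_3,g_6), S(g_4,g_6), S(g_5,g_6), S(f_1,g_7), S(f_2,g_7), S(f_3,g_7), S(g_4,g_7), S(g_6,g_7), S(f_1,g_8), S(f_2,g_8), S(f_3,g_8), S(g_4,g_8), S(g_5,g_8), S(g_6,g_8), S(g_7,g_8)) all reduce to 0 modulo the current basis, so we have a Gröbner basis.
Inter-reduce: drop elements whose leading term is divisible by another's, tail-reduce, and make monic.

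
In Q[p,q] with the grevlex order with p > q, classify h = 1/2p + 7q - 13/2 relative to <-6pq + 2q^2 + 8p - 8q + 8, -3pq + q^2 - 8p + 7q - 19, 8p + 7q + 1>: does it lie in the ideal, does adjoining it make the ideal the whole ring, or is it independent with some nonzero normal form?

1/2p + 7q - 13/2 lies in I (it reduces to 0).

First compute the reduced Gröbner basis of I by Buchberger's algorithm.
f_1 = -6pq + 2q^2 + 8p - 8q + 8, LT = pq.
f_2 = -3pq + q^2 - 8p + 7q - 19, LT = pq.
f_3 = 8p + 7q + 1, LT = p.

S(f_1,f_2): lcm = pq. S = -4p + 11/3q - 23/3.
  leading term p: subtract (-1/2)·f_3 from -4p + 11/3q - 23/3 → 43/6q - 43/6
  leading term q: no divisor's leading term divides it; move 43/6q to the remainder.
  leading term 1: no divisor's leading term divides it; move -43/6 to the remainder.
  remainder 43/6q - 43/6 ≠ 0; add k_4 = 43/6q - 43/6 to the basis.

The other S-polynomials (S(f_1,f_3), S(f_2,f_3), S(f_1,k_4), S(f_2,k_4), S(f_3,k_4)) all reduce to 0 modulo the current basis, so we have a Gröbner basis.
Inter-reduce: drop elements whose leading term is divisible by another's, tail-reduce, and make monic.
Reduced Gröbner basis: {p + 1, q - 1}.
Label its elements g_1 = p + 1, g_2 = q - 1.

Reduce h = 1/2p + 7q - 13/2 modulo G:
  leading term p: subtract (1/2)·g_1 from 1/2p + 7q - 13/2 → 7q - 7
  leading term q: subtract (7)·g_2 from 7q - 7 → 0
  normal form = 0.
Since the normal form is 0, h ∈ I.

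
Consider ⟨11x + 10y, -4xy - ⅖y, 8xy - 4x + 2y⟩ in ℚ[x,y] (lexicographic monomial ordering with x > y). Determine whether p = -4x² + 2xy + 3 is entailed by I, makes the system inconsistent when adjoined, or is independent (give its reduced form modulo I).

Adjoining -4x² + 2xy + 3 makes the ideal the whole ring: the system is inconsistent.

First compute the reduced Gröbner basis of I by Buchberger's algorithm.
f_1 = 11x + 10y, LT = x.
f_2 = -4xy - ⅖y, LT = xy.
f_3 = 8xy - 4x + 2y, LT = xy.

S(f_1,f_2): lcm = xy. S = 10/11y² - 1/10y.
  reduce S modulo (f_1, f_2, f_3):
  remainder 10/11y² - 1/10y ≠ 0; add h_4 = 10/11y² - 1/10y to the basis.

S(f_1,f_3): lcm = xy. S = ½x + 10/11y² - ¼y.
  reduce S modulo (f_1, f_2, f_3, h_4):
  remainder -133/220y ≠ 0; add h_5 = -133/220y to the basis.

The other S-polynomials (S(f_2,f_3), S(f_1,h_4), S(f_2,h_4), S(f_3,h_4), S(f_1,h_5), S(f_2,h_5), S(f_3,h_5), S(h_4,h_5)) all reduce to 0 modulo the current basis, so we have a Gröbner basis.
Inter-reduce: drop elements whose leading term is divisible by another's, tail-reduce, and make monic.
Reduced Gröbner basis: {x, y}.
Label its elements g_1 = x, g_2 = y.

Reduce p = -4x² + 2xy + 3 modulo G:
  leading term x²: subtract (-4x)·g_1 from -4x² + 2xy + 3 → 2xy + 3
  leading term xy: subtract (2y)·g_1 from 2xy + 3 → 3
  leading term 1: no divisor's leading term divides it; move 3 to the remainder.
  normal form = 3.
The normal form is nonzero, so p ∉ I. Since p minus its normal form lies in I, I + (p) = I + (r) where r = 3; decide whether this ideal is the whole ring.
Here r = 3 is a nonzero constant, hence a unit: 1 ∈ I + (p), the Gröbner basis of I + (p) is {1}, and the enlarged system has no common solution — adjoining p is inconsistent.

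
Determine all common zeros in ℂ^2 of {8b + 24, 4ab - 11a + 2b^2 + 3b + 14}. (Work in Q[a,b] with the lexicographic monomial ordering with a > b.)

{(1, -3)}

Compute a lex Gröbner basis by Buchberger's algorithm.
f_1 = 8b + 24, LT = b.
f_2 = 4ab - 11a + 2b^2 + 3b + 14, LT = ab.

S(f_1,f_2): lcm = ab. S = 23/4a - 1/2b^2 - 3/4b - 7/2.
  leading term a: no divisor's leading term divides it; move 23/4a to the remainder.
  leading term b^2: subtract (-1/16b)·f_1 from -1/2b^2 - 3/4b - 7/2 → 3/4b - 7/2
  leading term b: subtract (3/32)·f_1 from 3/4b - 7/2 → -23/4
  leading term 1: no divisor's leading term divides it; move -23/4 to the remainder.
  remainder 23/4a - 23/4 ≠ 0; add h_3 = 23/4a - 23/4 to the basis.

The other S-polynomials (S(f_1,h_3), S(f_2,h_3)) all reduce to 0 modulo the current basis, so we have a Gröbner basis.
Inter-reduce: drop elements whose leading term is divisible by another's, tail-reduce, and make monic.
Reduced Gröbner basis: {a - 1, b + 3}.

Elimination: the polynomial b + 3 lies in the elimination ideal for b, so b ∈ {-3}. For each such b, the remaining basis elements (now univariate) give the rest of the solution.
  b = -3: the earlier basis element becomes a - 1 = 0, giving a = 1 — point (1, -3).
Substituting each solution back into the original system confirms all equations vanish.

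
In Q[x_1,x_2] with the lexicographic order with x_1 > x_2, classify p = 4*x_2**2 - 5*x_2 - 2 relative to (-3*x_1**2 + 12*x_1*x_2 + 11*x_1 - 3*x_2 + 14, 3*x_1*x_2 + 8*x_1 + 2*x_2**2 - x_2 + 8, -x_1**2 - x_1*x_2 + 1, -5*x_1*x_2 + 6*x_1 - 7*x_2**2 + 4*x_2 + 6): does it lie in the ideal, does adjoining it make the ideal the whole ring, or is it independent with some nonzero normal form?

Adjoining 4*x_2**2 - 5*x_2 - 2 makes the ideal the whole ring: the system is inconsistent.

First compute the reduced Gröbner basis of I by Buchberger's algorithm.
f_1 = -3*x_1**2 + 12*x_1*x_2 + 11*x_1 - 3*x_2 + 14, LT = x_1**2.
f_2 = 3*x_1*x_2 + 8*x_1 + 2*x_2**2 - x_2 + 8, LT = x_1*x_2.
f_3 = -x_1**2 - x_1*x_2 + 1, LT = x_1**2.
f_4 = -5*x_1*x_2 + 6*x_1 - 7*x_2**2 + 4*x_2 + 6, LT = x_1*x_2.

S(f_1,f_2): lcm = x_1**2*x_2. S = -8/3*x_1**2 - 14/3*x_1*x_2**2 - 10/3*x_1*x_2 - 8/3*x_1 + x_2**2 - 14/3*x_2.
  reduce S modulo (f_1, f_2, f_3, f_4):
  remainder -224/27*x_1 + 28/9*x_2**3 + 13/27*x_2**2 + 268/27*x_2 - 224/27 ≠ 0; add h_5 = -224/27*x_1 + 28/9*x_2**3 + 13/27*x_2**2 + 268/27*x_2 - 224/27 to the basis.

S(f_1,f_3): lcm = x_1**2. S = -5*x_1*x_2 - 11/3*x_1 + x_2 - 11/3.
  reduce S modulo (f_1, f_2, f_3, f_4, h_5):
  remainder 29/8*x_2**3 + 2617/672*x_2**2 + 1831/168*x_2 ≠ 0; add h_6 = 29/8*x_2**3 + 2617/672*x_2**2 + 1831/168*x_2 to the basis.

S(f_1,f_4): lcm = x_1**2*x_2. S = 6/5*x_1**2 - 27/5*x_1*x_2**2 - 43/15*x_1*x_2 + 6/5*x_1 + x_2**2 - 14/3*x_2.
  reduce S modulo (f_1, f_2, f_3, f_4, h_5, h_6):
  remainder -311/126*x_2**2 + 169/315*x_2 ≠ 0; add h_7 = -311/126*x_2**2 + 169/315*x_2 to the basis.

S(f_2,f_3): lcm = x_1**2*x_2. S = 8/3*x_1**2 - 1/3*x_1*x_2**2 - 1/3*x_1*x_2 + 8/3*x_1 + x_2.
  reduce S modulo (f_1, f_2, f_3, f_4, h_5, h_6, h_7):
  remainder 31443/45095*x_2 ≠ 0; add h_8 = 31443/45095*x_2 to the basis.

The other S-polynomials (S(f_2,f_4), S(f_3,f_4), S(f_1,h_5), S(f_2,h_5), S(f_3,h_5), S(f_4,h_5), S(f_1,h_6), S(f_2,h_6), S(f_3,h_6), S(f_4,h_6), S(h_5,h_6), S(f_1,h_7), S(f_2,h_7), S(f_3,h_7), S(f_4,h_7), S(h_5,h_7), S(h_6,h_7), S(f_1,h_8), S(f_2,h_8), S(f_3,h_8), S(f_4,h_8), S(h_5,h_8), S(h_6,h_8), S(h_7,h_8)) all reduce to 0 modulo the current basis, so we have a Gröbner basis.
Inter-reduce: drop elements whose leading term is divisible by another's, tail-reduce, and make monic.
Reduced Gröbner basis: {x_1 + 1, x_2}.
Label its elements g_1 = x_1 + 1, g_2 = x_2.

Reduce p = 4*x_2**2 - 5*x_2 - 2 modulo G:
  leading term x_2**2: subtract (4*x_2)·g_2 from 4*x_2**2 - 5*x_2 - 2 → -5*x_2 - 2
  leading term x_2: subtract (-5)·g_2 from -5*x_2 - 2 → -2
  leading term 1: no divisor's leading term divides it; move -2 to the remainder.
  normal form = -2.
The normal form is nonzero, so p ∉ I. Since p minus its normal form lies in I, I + (p) = I + (r) where r = -2; decide whether this ideal is the whole ring.
Here r = -2 is a nonzero constant, hence a unit: 1 ∈ I + (p), the Gröbner basis of I + (p) is {1}, and the enlarged system has no common solution — adjoining p is inconsistent.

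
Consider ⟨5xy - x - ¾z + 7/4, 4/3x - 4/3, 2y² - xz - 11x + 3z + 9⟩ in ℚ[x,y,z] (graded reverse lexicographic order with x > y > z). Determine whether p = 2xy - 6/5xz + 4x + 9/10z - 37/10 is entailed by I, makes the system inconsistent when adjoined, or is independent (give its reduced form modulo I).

2xy - 6/5xz + 4x + 9/10z - 37/10 lies in I (it reduces to 0).

First compute the reduced Gröbner basis of I by Buchberger's algorithm.
f_1 = 5xy - x - ¾z + 7/4, LT = xy.
f_2 = 4/3x - 4/3, LT = x.
f_3 = 2y² - xz - 11x + 3z + 9, LT = y².

S(f_1,f_2): lcm = xy. S = -⅕x + y - 3/20z + 7/20.
  leading term x: subtract (-3/20)·f_2 from -⅕x + y - 3/20z + 7/20 → y - 3/20z + 3/20
  leading term y: no divisor's leading term divides it; move y to the remainder.
  leading term z: no divisor's leading term divides it; move -3/20z to the remainder.
  leading term 1: no divisor's leading term divides it; move 3/20 to the remainder.
  remainder y - 3/20z + 3/20 ≠ 0; add h_4 = y - 3/20z + 3/20 to the basis.

S(f_1,f_3): lcm = xy². S = ½x²z + 11/2x² - ⅕xy - 3/2xz - 3/20yz - 9/2x + 7/20y.
  leading term x²z: subtract (⅜xz)·f_2 from ½x²z + 11/2x² - ⅕xy - 3/2xz - 3/20yz - 9/2x + 7/20y → 11/2x² - ⅕xy - xz - 3/20yz - 9/2x + 7/20y
  leading term x²: subtract (33/8x)·f_2 from 11/2x² - ⅕xy - xz - 3/20yz - 9/2x + 7/20y → -⅕xy - xz - 3/20yz + x + 7/20y
  leading term xy: subtract (-1/25)·f_1 from -⅕xy - xz - 3/20yz + x + 7/20y → -xz - 3/20yz + 24/25x + 7/20y - 3/100z + 7/100
  leading term xz: subtract (-¾z)·f_2 from -xz - 3/20yz + 24/25x + 7/20y - 3/100z + 7/100 → -3/20yz + 24/25x + 7/20y - 103/100z + 7/100
  leading term yz: subtract (-3/20z)·h_4 from -3/20yz + 24/25x + 7/20y - 103/100z + 7/100 → -9/400z² + 24/25x + 7/20y - 403/400z + 7/100
  leading term z²: no divisor's leading term divides it; move -9/400z² to the remainder.
  leading term x: subtract (18/25)·f_2 from 24/25x + 7/20y - 403/400z + 7/100 → 7/20y - 403/400z + 103/100
  leading term y: subtract (7/20)·h_4 from 7/20y - 403/400z + 103/100 → -191/200z + 391/400
  leading term z: no divisor's leading term divides it; move -191/200z to the remainder.
  leading term 1: no divisor's leading term divides it; move 391/400 to the remainder.
  remainder -9/400z² - 191/200z + 391/400 ≠ 0; add h_5 = -9/400z² - 191/200z + 391/400 to the basis.

S(f_2,f_3): leading monomials are coprime, so the S-polynomial reduces to 0 (Buchberger's first criterion).
S(f_1,h_4): lcm = xy. S = 3/20xz - 7/20x - 3/20z + 7/20.
  leading term xz: subtract (9/80z)·f_2 from 3/20xz - 7/20x - 3/20z + 7/20 → -7/20x + 7/20
  leading term x: subtract (-21/80)·f_2 from -7/20x + 7/20 → 0
  remainder 0.

S(f_2,h_4): leading monomials are coprime, so the S-polynomial reduces to 0 (Buchberger's first criterion).
S(f_3,h_4): lcm = y². S = -½xz + 3/20yz - 11/2x - 3/20y + 3/2z + 9/2.
  leading term xz: subtract (-⅜z)·f_2 from -½xz + 3/20yz - 11/2x - 3/20y + 3/2z + 9/2 → 3/20yz - 11/2x - 3/20y + z + 9/2
  leading term yz: subtract (3/20z)·h_4 from 3/20yz - 11/2x - 3/20y + z + 9/2 → 9/400z² - 11/2x - 3/20y + 391/400z + 9/2
  leading term z²: subtract (-1)·h_5 from 9/400z² - 11/2x - 3/20y + 391/400z + 9/2 → -11/2x - 3/20y + 9/400z + 2191/400
  leading term x: subtract (-33/8)·f_2 from -11/2x - 3/20y + 9/400z + 2191/400 → -3/20y + 9/400z - 9/400
  leading term y: subtract (-3/20)·h_4 from -3/20y + 9/400z - 9/400 → 0
  remainder 0.

S(f_1,h_5): leading monomials are coprime, so the S-polynomial reduces to 0 (Buchberger's first criterion).
S(f_2,h_5): leading monomials are coprime, so the S-polynomial reduces to 0 (Buchberger's first criterion).
S(f_3,h_5): leading monomials are coprime, so the S-polynomial reduces to 0 (Buchberger's first criterion).
S(h_4,h_5): leading monomials are coprime, so the S-polynomial reduces to 0 (Buchberger's first criterion).
Every S-polynomial of the final basis reduces to 0, so we have a Gröbner basis.
Inter-reduce: drop elements whose leading term is divisible by another's, tail-reduce, and make monic.
Reduced Gröbner basis: {z² + 382/9z - 391/9, x - 1, y - 3/20z + 3/20}.
Label its elements g_1 = z² + 382/9z - 391/9, g_2 = x - 1, g_3 = y - 3/20z + 3/20.

Reduce p = 2xy - 6/5xz + 4x + 9/10z - 37/10 modulo G:
  leading term xy: subtract (2y)·g_2 from 2xy - 6/5xz + 4x + 9/10z - 37/10 → -6/5xz + 4x + 2y + 9/10z - 37/10
  leading term xz: subtract (-6/5z)·g_2 from -6/5xz + 4x + 2y + 9/10z - 37/10 → 4x + 2y - 3/10z - 37/10
  leading term x: subtract (4)·g_2 from 4x + 2y - 3/10z - 37/10 → 2y - 3/10z + 3/10
  leading term y: subtract (2)·g_3 from 2y - 3/10z + 3/10 → 0
  normal form = 0.
Since the normal form is 0, p ∈ I.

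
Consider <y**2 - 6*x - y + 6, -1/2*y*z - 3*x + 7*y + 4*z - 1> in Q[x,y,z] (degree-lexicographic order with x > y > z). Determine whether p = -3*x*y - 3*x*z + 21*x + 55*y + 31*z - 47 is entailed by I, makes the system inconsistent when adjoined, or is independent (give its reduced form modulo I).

Adjoining -3*x*y - 3*x*z + 21*x + 55*y + 31*z - 47 makes the ideal the whole ring: the system is inconsistent.

First compute the reduced Gröbner basis of I by Buchberger's algorithm.
f_1 = y**2 - 6*x - y + 6, LT = y**2.
f_2 = -1/2*y*z - 3*x + 7*y + 4*z - 1, LT = y*z.

S(f_1,f_2): lcm = y**2*z. S = -6*x*y - 6*x*z + 14*y**2 + 7*y*z - 2*y + 6*z.
  reduce S modulo (f_1, f_2):
  remainder -6*x*y - 6*x*z + 42*x + 110*y + 62*z - 98 ≠ 0; add h_3 = -6*x*y - 6*x*z + 42*x + 110*y + 62*z - 98 to the basis.

S(f_2,h_3): lcm = x*y*z. S = -x*z**2 + 6*x**2 - 14*x*y - x*z + 55/3*y*z + 31/3*z**2 + 2*x - 49/3*z.
  reduce S modulo (f_1, f_2, h_3):
  remainder -x*z**2 + 6*x**2 + 13*x*z + 31/3*z**2 - 206*x - 43/3*z + 192 ≠ 0; add h_4 = -x*z**2 + 6*x**2 + 13*x*z + 31/3*z**2 - 206*x - 43/3*z + 192 to the basis.

The other S-polynomials (S(f_1,h_3), S(f_1,h_4), S(f_2,h_4), S(h_3,h_4)) all reduce to 0 modulo the current basis, so we have a Gröbner basis.
Inter-reduce: drop elements whose leading term is divisible by another's, tail-reduce, and make monic.
Reduced Gröbner basis: {x*z**2 - 6*x**2 - 13*x*z - 31/3*z**2 + 206*x + 43/3*z - 192, x*y + x*z - 7*x - 55/3*y - 31/3*z + 49/3, y**2 - 6*x - y + 6, y*z + 6*x - 14*y - 8*z + 2}.
Label its elements g_1 = x*z**2 - 6*x**2 - 13*x*z - 31/3*z**2 + 206*x + 43/3*z - 192, g_2 = x*y + x*z - 7*x - 55/3*y - 31/3*z + 49/3, g_3 = y**2 - 6*x - y + 6, g_4 = y*z + 6*x - 14*y - 8*z + 2.

Reduce p = -3*x*y - 3*x*z + 21*x + 55*y + 31*z - 47 modulo G:
  leading term x*y: subtract (-3)·g_2 from -3*x*y - 3*x*z + 21*x + 55*y + 31*z - 47 → 2
  leading term 1: no divisor's leading term divides it; move 2 to the remainder.
  normal form = 2.
The normal form is nonzero, so p ∉ I. Since p minus its normal form lies in I, I + (p) = I + (r) where r = 2; decide whether this ideal is the whole ring.
Here r = 2 is a nonzero constant, hence a unit: 1 ∈ I + (p), the Gröbner basis of I + (p) is {1}, and the enlarged system has no common solution — adjoining p is inconsistent.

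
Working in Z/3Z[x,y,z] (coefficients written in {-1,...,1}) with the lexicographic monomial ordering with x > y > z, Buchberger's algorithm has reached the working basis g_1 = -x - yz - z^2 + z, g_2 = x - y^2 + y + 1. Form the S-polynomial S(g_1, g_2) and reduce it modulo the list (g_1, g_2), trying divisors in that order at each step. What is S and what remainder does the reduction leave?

lcm(LM(g_1), LM(g_2)) = x.
S = (lcm/LT(g_1))·g_1 − (lcm/LT(g_2))·g_2 = y^2 + yz - y + z^2 - z - 1.
Reduce S modulo (g_1, g_2) in that order:
  leading term y^2: no divisor's leading term divides it; move y^2 to the remainder.
  leading term yz: no divisor's leading term divides it; move yz to the remainder.
  leading term y: no divisor's leading term divides it; move -y to the remainder.
  leading term z^2: no divisor's leading term divides it; move z^2 to the remainder.
  leading term z: no divisor's leading term divides it; move -z to the remainder.
  leading term 1: no divisor's leading term divides it; move -1 to the remainder.
The remainder y^2 + yz - y + z^2 - z - 1 is nonzero, so it would be added as the next basis element.

S(g_1, g_2) = y^2 + yz - y + z^2 - z - 1; remainder on division = y^2 + yz - y + z^2 - z - 1.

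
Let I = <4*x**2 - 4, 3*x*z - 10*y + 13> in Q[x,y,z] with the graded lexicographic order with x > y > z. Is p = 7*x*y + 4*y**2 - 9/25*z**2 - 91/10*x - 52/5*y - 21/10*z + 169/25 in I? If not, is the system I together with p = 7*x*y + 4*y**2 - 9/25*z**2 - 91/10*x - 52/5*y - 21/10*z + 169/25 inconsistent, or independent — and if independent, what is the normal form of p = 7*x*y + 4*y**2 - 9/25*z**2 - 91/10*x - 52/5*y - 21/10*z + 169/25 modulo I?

7*x*y + 4*y**2 - 9/25*z**2 - 91/10*x - 52/5*y - 21/10*z + 169/25 lies in I (it reduces to 0).

First compute the reduced Gröbner basis of I by Buchberger's algorithm.
f_1 = 4*x**2 - 4, LT = x**2.
f_2 = 3*x*z - 10*y + 13, LT = x*z.

S(f_1,f_2): lcm = x**2*z. S = 10/3*x*y - 13/3*x - z.
  leading term x*y: no divisor's leading term divides it; move 10/3*x*y to the remainder.
  leading term x: no divisor's leading term divides it; move -13/3*x to the remainder.
  leading term z: no divisor's leading term divides it; move -z to the remainder.
  remainder 10/3*x*y - 13/3*x - z ≠ 0; add h_3 = 10/3*x*y - 13/3*x - z to the basis.

S(f_1,h_3): lcm = x**2*y. S = 13/10*x**2 + 3/10*x*z - y.
  leading term x**2: subtract (13/40)·f_1 from 13/10*x**2 + 3/10*x*z - y → 3/10*x*z - y + 13/10
  leading term x*z: subtract (1/10)·f_2 from 3/10*x*z - y + 13/10 → 0
  remainder 0.

S(f_2,h_3): lcm = x*y*z. S = 13/10*x*z - 10/3*y**2 + 3/10*z**2 + 13/3*y.
  leading term x*z: subtract (13/30)·f_2 from 13/10*x*z - 10/3*y**2 + 3/10*z**2 + 13/3*y → -10/3*y**2 + 3/10*z**2 + 26/3*y - 169/30
  leading term y**2: no divisor's leading term divides it; move -10/3*y**2 to the remainder.
  leading term z**2: no divisor's leading term divides it; move 3/10*z**2 to the remainder.
  leading term y: no divisor's leading term divides it; move 26/3*y to the remainder.
  leading term 1: no divisor's leading term divides it; move -169/30 to the remainder.
  remainder -10/3*y**2 + 3/10*z**2 + 26/3*y - 169/30 ≠ 0; add h_4 = -10/3*y**2 + 3/10*z**2 + 26/3*y - 169/30 to the basis.

S(f_1,h_4): leading monomials are coprime, so the S-polynomial reduces to 0 (Buchberger's first criterion).
S(f_2,h_4): leading monomials are coprime, so the S-polynomial reduces to 0 (Buchberger's first criterion).
S(h_3,h_4): lcm = x*y**2. S = 9/100*x*z**2 + 13/10*x*y - 3/10*y*z - 169/100*x.
  leading term x*z**2: subtract (3/100*z)·f_2 from 9/100*x*z**2 + 13/10*x*y - 3/10*y*z - 169/100*x → 13/10*x*y - 169/100*x - 39/100*z
  leading term x*y: subtract (39/100)·h_3 from 13/10*x*y - 169/100*x - 39/100*z → 0
  remainder 0.

Every S-polynomial of the final basis reduces to 0, so we have a Gröbner basis.
Inter-reduce: drop elements whose leading term is divisible by another's, tail-reduce, and make monic.
Reduced Gröbner basis: {x**2 - 1, x*y - 13/10*x - 3/10*z, x*z - 10/3*y + 13/3, y**2 - 9/100*z**2 - 13/5*y + 169/100}.
Label its elements g_1 = x**2 - 1, g_2 = x*y - 13/10*x - 3/10*z, g_3 = x*z - 10/3*y + 13/3, g_4 = y**2 - 9/100*z**2 - 13/5*y + 169/100.

Reduce p = 7*x*y + 4*y**2 - 9/25*z**2 - 91/10*x - 52/5*y - 21/10*z + 169/25 modulo G:
  leading term x*y: subtract (7)·g_2 from 7*x*y + 4*y**2 - 9/25*z**2 - 91/10*x - 52/5*y - 21/10*z + 169/25 → 4*y**2 - 9/25*z**2 - 52/5*y + 169/25
  leading term y**2: subtract (4)·g_4 from 4*y**2 - 9/25*z**2 - 52/5*y + 169/25 → 0
  normal form = 0.
Since the normal form is 0, p ∈ I.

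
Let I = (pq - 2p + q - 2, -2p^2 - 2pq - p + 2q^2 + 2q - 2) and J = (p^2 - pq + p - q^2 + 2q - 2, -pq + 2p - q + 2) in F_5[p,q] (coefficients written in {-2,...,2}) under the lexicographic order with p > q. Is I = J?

Equality of ideals is decidable: compute both reduced Gröbner bases (unique for the ordering) and check whether they agree.
Buchberger on the first generating set:
f_1 = pq - 2p + q - 2, LT = pq.
f_2 = -2p^2 - 2pq - p + 2q^2 + 2q - 2, LT = p^2.

S(f_1,f_2): lcm = p^2q. S = -2p^2 - pq^2 - 2pq - 2p + q^3 + q^2 - q.
  leading term p^2: subtract (1)·f_2 from -2p^2 - pq^2 - 2pq - 2p + q^3 + q^2 - q → -pq^2 - p + q^3 - q^2 + 2q + 2
  leading term pq^2: subtract (-q)·f_1 from -pq^2 - p + q^3 - q^2 + 2q + 2 → -2pq - p + q^3 + 2
  leading term pq: subtract (-2)·f_1 from -2pq - p + q^3 + 2 → q^3 + 2q - 2
  leading term q^3: no divisor's leading term divides it; move q^3 to the remainder.
  leading term q: no divisor's leading term divides it; move 2q to the remainder.
  leading term 1: no divisor's leading term divides it; move -2 to the remainder.
  remainder q^3 + 2q - 2 ≠ 0; add g_3 = q^3 + 2q - 2 to the basis.

S(f_1,g_3): lcm = pq^3. S = -2pq^2 - 2pq + 2p + q^3 - 2q^2.
  leading term pq^2: subtract (-2q)·f_1 from -2pq^2 - 2pq + 2p + q^3 - 2q^2 → -pq + 2p + q^3 + q
  leading term pq: subtract (-1)·f_1 from -pq + 2p + q^3 + q → q^3 + 2q - 2
  leading term q^3: subtract (1)·g_3 from q^3 + 2q - 2 → 0
  remainder 0.

S(f_2,g_3): leading monomials are coprime, so the S-polynomial reduces to 0 (Buchberger's first criterion).
Every S-polynomial of the final basis reduces to 0, so we have a Gröbner basis.
Inter-reduce: drop elements whose leading term is divisible by another's, tail-reduce, and make monic.
Reduced Gröbner basis: {p^2 - q^2 - 2q - 2, pq - 2p + q - 2, q^3 + 2q - 2}.

Buchberger on the second generating set:
h_1 = p^2 - pq + p - q^2 + 2q - 2, LT = p^2.
h_2 = -pq + 2p - q + 2, LT = pq.

S(h_1,h_2): lcm = p^2q. S = 2p^2 - pq^2 + 2p - q^3 + 2q^2 - 2q.
  leading term p^2: subtract (2)·h_1 from 2p^2 - pq^2 + 2p - q^3 + 2q^2 - 2q → -pq^2 + 2pq - q^3 - q^2 - q - 1
  leading term pq^2: subtract (q)·h_2 from -pq^2 + 2pq - q^3 - q^2 - q - 1 → -q^3 + 2q - 1
  leading term q^3: no divisor's leading term divides it; move -q^3 to the remainder.
  leading term q: no divisor's leading term divides it; move 2q to the remainder.
  leading term 1: no divisor's leading term divides it; move -1 to the remainder.
  remainder -q^3 + 2q - 1 ≠ 0; add k_3 = -q^3 + 2q - 1 to the basis.

S(h_1,k_3): leading monomials are coprime, so the S-polynomial reduces to 0 (Buchberger's first criterion).
S(h_2,k_3): lcm = pq^3. S = -2pq^2 + 2pq - p + q^3 - 2q^2.
  leading term pq^2: subtract (2q)·h_2 from -2pq^2 + 2pq - p + q^3 - 2q^2 → -2pq - p + q^3 + q
  leading term pq: subtract (2)·h_2 from -2pq - p + q^3 + q → q^3 - 2q + 1
  leading term q^3: subtract (-1)·k_3 from q^3 - 2q + 1 → 0
  remainder 0.

Every S-polynomial of the final basis reduces to 0, so we have a Gröbner basis.
Inter-reduce: drop elements whose leading term is divisible by another's, tail-reduce, and make monic.
Reduced Gröbner basis: {p^2 - p - q^2 - 2q + 1, pq - 2p + q - 2, q^3 - 2q + 1}.

The bases are distinct; the ideals are different.

No, the ideals differ.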